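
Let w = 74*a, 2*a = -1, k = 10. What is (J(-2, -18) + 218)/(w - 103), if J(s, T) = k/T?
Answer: -1957/1260 ≈ -1.5532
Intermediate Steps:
a = -½ (a = (½)*(-1) = -½ ≈ -0.50000)
J(s, T) = 10/T
w = -37 (w = 74*(-½) = -37)
(J(-2, -18) + 218)/(w - 103) = (10/(-18) + 218)/(-37 - 103) = (10*(-1/18) + 218)/(-140) = (-5/9 + 218)*(-1/140) = (1957/9)*(-1/140) = -1957/1260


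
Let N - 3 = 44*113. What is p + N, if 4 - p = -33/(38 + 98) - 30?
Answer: 681257/136 ≈ 5009.2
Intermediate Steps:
N = 4975 (N = 3 + 44*113 = 3 + 4972 = 4975)
p = 4657/136 (p = 4 - (-33/(38 + 98) - 30) = 4 - (-33/136 - 30) = 4 - 1*(-4113/136) = 4 + 4113/136 = 4657/136 ≈ 34.243)
p + N = 4657/136 + 4975 = 681257/136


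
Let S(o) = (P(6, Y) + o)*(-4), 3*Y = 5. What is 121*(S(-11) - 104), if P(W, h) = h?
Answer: -24200/3 ≈ -8066.7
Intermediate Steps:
Y = 5/3 (Y = (⅓)*5 = 5/3 ≈ 1.6667)
S(o) = -20/3 - 4*o (S(o) = (5/3 + o)*(-4) = -20/3 - 4*o)
121*(S(-11) - 104) = 121*((-20/3 - 4*(-11)) - 104) = 121*((-20/3 + 44) - 104) = 121*(112/3 - 104) = 121*(-200/3) = -24200/3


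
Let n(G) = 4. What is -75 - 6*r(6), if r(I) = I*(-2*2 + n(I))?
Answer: -75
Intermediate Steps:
r(I) = 0 (r(I) = I*(-2*2 + 4) = I*(-4 + 4) = I*0 = 0)
-75 - 6*r(6) = -75 - 6*0 = -75 + 0 = -75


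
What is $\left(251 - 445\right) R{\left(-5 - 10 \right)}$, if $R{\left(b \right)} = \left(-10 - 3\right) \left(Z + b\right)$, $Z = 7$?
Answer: $-20176$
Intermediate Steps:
$R{\left(b \right)} = -91 - 13 b$ ($R{\left(b \right)} = \left(-10 - 3\right) \left(7 + b\right) = - 13 \left(7 + b\right) = -91 - 13 b$)
$\left(251 - 445\right) R{\left(-5 - 10 \right)} = \left(251 - 445\right) \left(-91 - 13 \left(-5 - 10\right)\right) = - 194 \left(-91 - 13 \left(-5 - 10\right)\right) = - 194 \left(-91 - -195\right) = - 194 \left(-91 + 195\right) = \left(-194\right) 104 = -20176$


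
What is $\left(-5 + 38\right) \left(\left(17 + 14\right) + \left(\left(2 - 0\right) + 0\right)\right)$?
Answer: $1089$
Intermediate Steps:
$\left(-5 + 38\right) \left(\left(17 + 14\right) + \left(\left(2 - 0\right) + 0\right)\right) = 33 \left(31 + \left(\left(2 + 0\right) + 0\right)\right) = 33 \left(31 + \left(2 + 0\right)\right) = 33 \left(31 + 2\right) = 33 \cdot 33 = 1089$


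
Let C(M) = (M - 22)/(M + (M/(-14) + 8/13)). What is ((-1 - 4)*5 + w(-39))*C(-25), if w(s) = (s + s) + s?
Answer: -1214668/4113 ≈ -295.32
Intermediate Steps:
w(s) = 3*s (w(s) = 2*s + s = 3*s)
C(M) = (-22 + M)/(8/13 + 13*M/14) (C(M) = (-22 + M)/(M + (M*(-1/14) + 8*(1/13))) = (-22 + M)/(M + (-M/14 + 8/13)) = (-22 + M)/(M + (8/13 - M/14)) = (-22 + M)/(8/13 + 13*M/14))
((-1 - 4)*5 + w(-39))*C(-25) = ((-1 - 4)*5 + 3*(-39))*(182*(-22 - 25)/(112 + 169*(-25))) = (-5*5 - 117)*(182*(-47)/(112 - 4225)) = (-25 - 117)*(182*(-47)/(-4113)) = -25844*(-1)*(-47)/4113 = -142*8554/4113 = -1214668/4113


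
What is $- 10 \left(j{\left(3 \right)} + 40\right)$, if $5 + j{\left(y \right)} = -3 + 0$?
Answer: $-320$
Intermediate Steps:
$j{\left(y \right)} = -8$ ($j{\left(y \right)} = -5 + \left(-3 + 0\right) = -5 - 3 = -8$)
$- 10 \left(j{\left(3 \right)} + 40\right) = - 10 \left(-8 + 40\right) = \left(-10\right) 32 = -320$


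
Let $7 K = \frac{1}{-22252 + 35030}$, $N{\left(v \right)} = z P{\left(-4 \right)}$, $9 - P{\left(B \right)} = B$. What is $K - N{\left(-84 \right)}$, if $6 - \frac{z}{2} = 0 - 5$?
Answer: $- \frac{25581555}{89446} \approx -286.0$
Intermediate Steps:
$P{\left(B \right)} = 9 - B$
$z = 22$ ($z = 12 - 2 \left(0 - 5\right) = 12 - -10 = 12 + 10 = 22$)
$N{\left(v \right)} = 286$ ($N{\left(v \right)} = 22 \left(9 - -4\right) = 22 \left(9 + 4\right) = 22 \cdot 13 = 286$)
$K = \frac{1}{89446}$ ($K = \frac{1}{7 \left(-22252 + 35030\right)} = \frac{1}{7 \cdot 12778} = \frac{1}{7} \cdot \frac{1}{12778} = \frac{1}{89446} \approx 1.118 \cdot 10^{-5}$)
$K - N{\left(-84 \right)} = \frac{1}{89446} - 286 = - \frac{25581555}{89446}$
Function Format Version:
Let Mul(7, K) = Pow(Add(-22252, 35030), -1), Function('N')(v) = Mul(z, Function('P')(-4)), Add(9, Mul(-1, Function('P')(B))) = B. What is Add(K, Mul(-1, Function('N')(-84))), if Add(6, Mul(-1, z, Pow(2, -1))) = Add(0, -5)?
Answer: Rational(-25581555, 89446) ≈ -286.00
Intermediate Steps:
Function('P')(B) = Add(9, Mul(-1, B))
z = 22 (z = Add(12, Mul(-2, Add(0, -5))) = Add(12, Mul(-2, -5)) = Add(12, 10) = 22)
Function('N')(v) = 286 (Function('N')(v) = Mul(22, Add(9, Mul(-1, -4))) = Mul(22, Add(9, 4)) = Mul(22, 13) = 286)
K = Rational(1, 89446) (K = Mul(Rational(1, 7), Pow(Add(-22252, 35030), -1)) = Mul(Rational(1, 7), Pow(12778, -1)) = Mul(Rational(1, 7), Rational(1, 12778)) = Rational(1, 89446) ≈ 1.1180e-5)
Add(K, Mul(-1, Function('N')(-84))) = Add(Rational(1, 89446), Mul(-1, 286)) = Add(Rational(1, 89446), -286) = Rational(-25581555, 89446)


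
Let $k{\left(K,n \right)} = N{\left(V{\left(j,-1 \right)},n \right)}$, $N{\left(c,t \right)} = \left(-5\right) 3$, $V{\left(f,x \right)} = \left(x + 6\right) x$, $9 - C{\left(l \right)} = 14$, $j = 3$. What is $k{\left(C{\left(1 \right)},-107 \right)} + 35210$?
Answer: $35195$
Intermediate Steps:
$C{\left(l \right)} = -5$ ($C{\left(l \right)} = 9 - 14 = -5$)
$V{\left(f,x \right)} = x \left(6 + x\right)$ ($V{\left(f,x \right)} = \left(6 + x\right) x = x \left(6 + x\right)$)
$N{\left(c,t \right)} = -15$
$k{\left(K,n \right)} = -15$
$k{\left(C{\left(1 \right)},-107 \right)} + 35210 = -15 + 35210 = 35195$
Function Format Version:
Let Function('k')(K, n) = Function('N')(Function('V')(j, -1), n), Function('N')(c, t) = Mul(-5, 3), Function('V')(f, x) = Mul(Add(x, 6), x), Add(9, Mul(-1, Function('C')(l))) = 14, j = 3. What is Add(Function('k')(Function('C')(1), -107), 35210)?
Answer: 35195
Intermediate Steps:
Function('C')(l) = -5 (Function('C')(l) = Add(9, Mul(-1, 14)) = Add(9, -14) = -5)
Function('V')(f, x) = Mul(x, Add(6, x)) (Function('V')(f, x) = Mul(Add(6, x), x) = Mul(x, Add(6, x)))
Function('N')(c, t) = -15
Function('k')(K, n) = -15
Add(Function('k')(Function('C')(1), -107), 35210) = Add(-15, 35210) = 35195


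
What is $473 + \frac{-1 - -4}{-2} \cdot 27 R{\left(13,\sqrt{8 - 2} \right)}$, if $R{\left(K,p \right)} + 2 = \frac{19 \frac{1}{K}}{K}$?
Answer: $\frac{185713}{338} \approx 549.45$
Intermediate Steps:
$R{\left(K,p \right)} = -2 + \frac{19}{K^{2}}$ ($R{\left(K,p \right)} = -2 + \frac{19 \frac{1}{K}}{K} = -2 + \frac{19}{K^{2}}$)
$473 + \frac{-1 - -4}{-2} \cdot 27 R{\left(13,\sqrt{8 - 2} \right)} = 473 + \frac{-1 - -4}{-2} \cdot 27 \left(-2 + \frac{19}{169}\right) = 473 + \left(-1 + 4\right) \left(- \frac{1}{2}\right) 27 \left(-2 + 19 \cdot \frac{1}{169}\right) = 473 + 3 \left(- \frac{1}{2}\right) 27 \left(-2 + \frac{19}{169}\right) = 473 + \left(- \frac{3}{2}\right) 27 \left(- \frac{319}{169}\right) = 473 - - \frac{25839}{338} = 473 + \frac{25839}{338} = \frac{185713}{338}$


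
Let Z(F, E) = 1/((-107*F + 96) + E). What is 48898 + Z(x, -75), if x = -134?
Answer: 702126383/14359 ≈ 48898.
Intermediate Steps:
Z(F, E) = 1/(96 + E - 107*F) (Z(F, E) = 1/((96 - 107*F) + E) = 1/(96 + E - 107*F))
48898 + Z(x, -75) = 48898 + 1/(96 - 75 - 107*(-134)) = 48898 + 1/(96 - 75 + 14338) = 48898 + 1/14359 = 702126383/14359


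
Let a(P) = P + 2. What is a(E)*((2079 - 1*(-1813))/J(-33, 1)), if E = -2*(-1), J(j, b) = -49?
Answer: -2224/7 ≈ -317.71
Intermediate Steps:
E = 2
a(P) = 2 + P
a(E)*((2079 - 1*(-1813))/J(-33, 1)) = (2 + 2)*((2079 - 1*(-1813))/(-49)) = 4*((2079 + 1813)*(-1/49)) = 4*(3892*(-1/49)) = 4*(-556/7) = -2224/7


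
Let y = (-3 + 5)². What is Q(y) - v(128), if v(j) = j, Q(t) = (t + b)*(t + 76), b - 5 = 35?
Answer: 3392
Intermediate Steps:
y = 4 (y = 2² = 4)
b = 40 (b = 5 + 35 = 40)
Q(t) = (40 + t)*(76 + t) (Q(t) = (t + 40)*(t + 76) = (40 + t)*(76 + t))
Q(y) - v(128) = (3040 + 4² + 116*4) - 1*128 = (3040 + 16 + 464) - 128 = 3520 - 128 = 3392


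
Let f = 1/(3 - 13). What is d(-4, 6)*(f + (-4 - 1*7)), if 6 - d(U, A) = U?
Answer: -111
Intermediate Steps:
d(U, A) = 6 - U
f = -⅒ (f = 1/(-10) = -⅒ ≈ -0.10000)
d(-4, 6)*(f + (-4 - 1*7)) = (6 - 1*(-4))*(-⅒ + (-4 - 1*7)) = (6 + 4)*(-⅒ + (-4 - 7)) = 10*(-⅒ - 11) = 10*(-111/10) = -111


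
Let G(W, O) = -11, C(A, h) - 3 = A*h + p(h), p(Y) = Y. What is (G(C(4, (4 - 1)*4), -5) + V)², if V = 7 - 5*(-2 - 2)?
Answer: 256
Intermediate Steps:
V = 27 (V = 7 - 5*(-4) = 7 + 20 = 27)
C(A, h) = 3 + h + A*h (C(A, h) = 3 + (A*h + h) = 3 + (h + A*h) = 3 + h + A*h)
(G(C(4, (4 - 1)*4), -5) + V)² = (-11 + 27)² = 16² = 256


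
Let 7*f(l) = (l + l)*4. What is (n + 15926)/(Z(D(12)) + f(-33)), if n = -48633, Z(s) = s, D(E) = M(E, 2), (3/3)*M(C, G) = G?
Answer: 228949/250 ≈ 915.80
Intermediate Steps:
M(C, G) = G
D(E) = 2
f(l) = 8*l/7 (f(l) = ((l + l)*4)/7 = ((2*l)*4)/7 = (8*l)/7 = 8*l/7)
(n + 15926)/(Z(D(12)) + f(-33)) = (-48633 + 15926)/(2 + (8/7)*(-33)) = -32707/(2 - 264/7) = -32707/(-250/7) = -32707*(-7/250) = 228949/250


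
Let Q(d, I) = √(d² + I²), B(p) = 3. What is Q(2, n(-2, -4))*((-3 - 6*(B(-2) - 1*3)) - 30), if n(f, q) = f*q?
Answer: -66*√17 ≈ -272.13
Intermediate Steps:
Q(d, I) = √(I² + d²)
Q(2, n(-2, -4))*((-3 - 6*(B(-2) - 1*3)) - 30) = √((-2*(-4))² + 2²)*((-3 - 6*(3 - 1*3)) - 30) = √(8² + 4)*((-3 - 6*(3 - 3)) - 30) = √(64 + 4)*((-3 - 6*0) - 30) = √68*((-3 + 0) - 30) = (2*√17)*(-3 - 30) = (2*√17)*(-33) = -66*√17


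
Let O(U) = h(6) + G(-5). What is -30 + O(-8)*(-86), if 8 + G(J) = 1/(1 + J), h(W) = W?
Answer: 327/2 ≈ 163.50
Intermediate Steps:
G(J) = -8 + 1/(1 + J)
O(U) = -9/4 (O(U) = 6 + (-7 - 8*(-5))/(1 - 5) = 6 + (-7 + 40)/(-4) = 6 - ¼*33 = 6 - 33/4 = -9/4)
-30 + O(-8)*(-86) = -30 - 9/4*(-86) = -30 + 387/2 = 327/2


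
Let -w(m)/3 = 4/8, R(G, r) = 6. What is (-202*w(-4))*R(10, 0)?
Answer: 1818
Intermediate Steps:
w(m) = -3/2 (w(m) = -12/8 = -3*1/2 = -3/2)
(-202*w(-4))*R(10, 0) = -202*(-3/2)*6 = 303*6 = 1818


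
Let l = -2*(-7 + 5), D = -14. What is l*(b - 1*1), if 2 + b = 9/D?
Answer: -102/7 ≈ -14.571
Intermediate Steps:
b = -37/14 (b = -2 + 9/(-14) = -2 + 9*(-1/14) = -2 - 9/14 = -37/14 ≈ -2.6429)
l = 4 (l = -2*(-2) = 4)
l*(b - 1*1) = 4*(-37/14 - 1*1) = 4*(-37/14 - 1) = 4*(-51/14) = -102/7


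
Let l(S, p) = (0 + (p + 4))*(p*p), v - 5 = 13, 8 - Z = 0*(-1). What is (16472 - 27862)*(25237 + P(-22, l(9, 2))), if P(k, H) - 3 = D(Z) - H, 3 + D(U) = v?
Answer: -287381090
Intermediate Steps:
Z = 8 (Z = 8 - 0*(-1) = 8 - 1*0 = 8 + 0 = 8)
v = 18 (v = 5 + 13 = 18)
D(U) = 15 (D(U) = -3 + 18 = 15)
l(S, p) = p²*(4 + p) (l(S, p) = (0 + (4 + p))*p² = (4 + p)*p² = p²*(4 + p))
P(k, H) = 18 - H (P(k, H) = 3 + (15 - H) = 18 - H)
(16472 - 27862)*(25237 + P(-22, l(9, 2))) = (16472 - 27862)*(25237 + (18 - 2²*(4 + 2))) = -11390*(25237 + (18 - 4*6)) = -11390*(25237 + (18 - 1*24)) = -11390*(25237 + (18 - 24)) = -11390*(25237 - 6) = -11390*25231 = -287381090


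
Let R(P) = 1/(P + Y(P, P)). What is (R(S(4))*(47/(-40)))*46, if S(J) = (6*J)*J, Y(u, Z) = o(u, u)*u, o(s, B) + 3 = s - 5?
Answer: -1081/170880 ≈ -0.0063261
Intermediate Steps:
o(s, B) = -8 + s (o(s, B) = -3 + (s - 5) = -3 + (-5 + s) = -8 + s)
Y(u, Z) = u*(-8 + u) (Y(u, Z) = (-8 + u)*u = u*(-8 + u))
S(J) = 6*J²
R(P) = 1/(P + P*(-8 + P))
(R(S(4))*(47/(-40)))*46 = ((1/(((6*4²))*(-7 + 6*4²)))*(47/(-40)))*46 = ((1/(((6*16))*(-7 + 6*16)))*(47*(-1/40)))*46 = ((1/(96*(-7 + 96)))*(-47/40))*46 = (((1/96)/89)*(-47/40))*46 = (((1/96)*(1/89))*(-47/40))*46 = ((1/8544)*(-47/40))*46 = -47/341760*46 = -1081/170880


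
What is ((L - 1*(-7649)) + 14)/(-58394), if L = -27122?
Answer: 19459/58394 ≈ 0.33324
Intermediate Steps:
((L - 1*(-7649)) + 14)/(-58394) = ((-27122 - 1*(-7649)) + 14)/(-58394) = ((-27122 + 7649) + 14)*(-1/58394) = (-19473 + 14)*(-1/58394) = -19459*(-1/58394) = 19459/58394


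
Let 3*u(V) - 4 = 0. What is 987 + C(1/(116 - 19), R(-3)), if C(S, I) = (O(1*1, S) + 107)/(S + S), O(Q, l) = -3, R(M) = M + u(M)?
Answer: 6031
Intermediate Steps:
u(V) = 4/3 (u(V) = 4/3 + (⅓)*0 = 4/3 + 0 = 4/3)
R(M) = 4/3 + M (R(M) = M + 4/3 = 4/3 + M)
C(S, I) = 52/S (C(S, I) = (-3 + 107)/(S + S) = 104/((2*S)) = 104*(1/(2*S)) = 52/S)
987 + C(1/(116 - 19), R(-3)) = 987 + 52/(1/(116 - 19)) = 987 + 52/(1/97) = 987 + 52*97 = 987 + 5044 = 6031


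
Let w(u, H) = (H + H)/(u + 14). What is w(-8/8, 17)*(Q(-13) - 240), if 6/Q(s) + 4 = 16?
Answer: -8143/13 ≈ -626.38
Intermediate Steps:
Q(s) = ½ (Q(s) = 6/(-4 + 16) = 6/12 = 6*(1/12) = ½)
w(u, H) = 2*H/(14 + u) (w(u, H) = (2*H)/(14 + u) = 2*H/(14 + u))
w(-8/8, 17)*(Q(-13) - 240) = (2*17/(14 - 8/8))*(½ - 240) = (2*17/(14 - 8*⅛))*(-479/2) = (2*17/(14 - 1))*(-479/2) = (2*17/13)*(-479/2) = (2*17*(1/13))*(-479/2) = (34/13)*(-479/2) = -8143/13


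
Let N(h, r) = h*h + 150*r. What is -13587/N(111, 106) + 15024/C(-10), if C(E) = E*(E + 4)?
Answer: 11754919/47035 ≈ 249.92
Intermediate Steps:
C(E) = E*(4 + E)
N(h, r) = h² + 150*r
-13587/N(111, 106) + 15024/C(-10) = -13587/(111² + 150*106) + 15024/((-10*(4 - 10))) = -13587/(12321 + 15900) + 15024/((-10*(-6))) = -13587/28221 + 15024/60 = -13587*1/28221 + 15024*(1/60) = -4529/9407 + 1252/5 = 11754919/47035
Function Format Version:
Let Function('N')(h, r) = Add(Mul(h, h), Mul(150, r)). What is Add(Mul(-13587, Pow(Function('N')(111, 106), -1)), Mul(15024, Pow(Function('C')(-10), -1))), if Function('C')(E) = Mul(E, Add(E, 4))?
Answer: Rational(11754919, 47035) ≈ 249.92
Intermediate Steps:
Function('C')(E) = Mul(E, Add(4, E))
Function('N')(h, r) = Add(Pow(h, 2), Mul(150, r))
Add(Mul(-13587, Pow(Function('N')(111, 106), -1)), Mul(15024, Pow(Function('C')(-10), -1))) = Add(Mul(-13587, Pow(Add(Pow(111, 2), Mul(150, 106)), -1)), Mul(15024, Pow(Mul(-10, Add(4, -10)), -1))) = Add(Mul(-13587, Pow(Add(12321, 15900), -1)), Mul(15024, Pow(Mul(-10, -6), -1))) = Add(Mul(-13587, Pow(28221, -1)), Mul(15024, Pow(60, -1))) = Add(Mul(-13587, Rational(1, 28221)), Mul(15024, Rational(1, 60))) = Add(Rational(-4529, 9407), Rational(1252, 5)) = Rational(11754919, 47035)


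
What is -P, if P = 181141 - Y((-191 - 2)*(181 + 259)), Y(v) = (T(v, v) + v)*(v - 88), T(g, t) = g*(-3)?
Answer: -14437939861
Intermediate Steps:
T(g, t) = -3*g
Y(v) = -2*v*(-88 + v) (Y(v) = (-3*v + v)*(v - 88) = (-2*v)*(-88 + v) = -2*v*(-88 + v))
P = 14437939861 (P = 181141 - 2*(-191 - 2)*(181 + 259)*(88 - (-191 - 2)*(181 + 259)) = 181141 - 2*(-193*440)*(88 - (-193)*440) = 181141 - 2*(-84920)*(88 - 1*(-84920)) = 181141 - 2*(-84920)*(88 + 84920) = 181141 - 2*(-84920)*85008 = 181141 - 1*(-14437758720) = 181141 + 14437758720 = 14437939861)
-P = -1*14437939861 = -14437939861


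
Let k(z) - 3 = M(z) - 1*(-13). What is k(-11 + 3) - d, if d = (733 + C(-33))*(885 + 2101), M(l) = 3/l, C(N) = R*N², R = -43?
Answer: 1101093597/8 ≈ 1.3764e+8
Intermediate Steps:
C(N) = -43*N²
k(z) = 16 + 3/z (k(z) = 3 + (3/z - 1*(-13)) = 3 + (3/z + 13) = 3 + (13 + 3/z) = 16 + 3/z)
d = -137636684 (d = (733 - 43*(-33)²)*(885 + 2101) = (733 - 43*1089)*2986 = (733 - 46827)*2986 = -46094*2986 = -137636684)
k(-11 + 3) - d = (16 + 3/(-11 + 3)) - 1*(-137636684) = (16 + 3/(-8)) + 137636684 = (16 + 3*(-⅛)) + 137636684 = (16 - 3/8) + 137636684 = 125/8 + 137636684 = 1101093597/8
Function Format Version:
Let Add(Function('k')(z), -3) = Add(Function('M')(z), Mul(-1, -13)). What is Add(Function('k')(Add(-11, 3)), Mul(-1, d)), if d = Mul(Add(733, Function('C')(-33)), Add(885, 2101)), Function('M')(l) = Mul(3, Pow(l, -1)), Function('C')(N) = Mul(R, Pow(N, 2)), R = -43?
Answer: Rational(1101093597, 8) ≈ 1.3764e+8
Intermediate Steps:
Function('C')(N) = Mul(-43, Pow(N, 2))
Function('k')(z) = Add(16, Mul(3, Pow(z, -1))) (Function('k')(z) = Add(3, Add(Mul(3, Pow(z, -1)), Mul(-1, -13))) = Add(3, Add(Mul(3, Pow(z, -1)), 13)) = Add(3, Add(13, Mul(3, Pow(z, -1)))) = Add(16, Mul(3, Pow(z, -1))))
d = -137636684 (d = Mul(Add(733, Mul(-43, Pow(-33, 2))), Add(885, 2101)) = Mul(Add(733, Mul(-43, 1089)), 2986) = Mul(Add(733, -46827), 2986) = Mul(-46094, 2986) = -137636684)
Add(Function('k')(Add(-11, 3)), Mul(-1, d)) = Add(Add(16, Mul(3, Pow(Add(-11, 3), -1))), Mul(-1, -137636684)) = Add(Add(16, Mul(3, Pow(-8, -1))), 137636684) = Add(Add(16, Mul(3, Rational(-1, 8))), 137636684) = Add(Add(16, Rational(-3, 8)), 137636684) = Add(Rational(125, 8), 137636684) = Rational(1101093597, 8)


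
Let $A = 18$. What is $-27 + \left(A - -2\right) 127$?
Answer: $2513$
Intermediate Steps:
$-27 + \left(A - -2\right) 127 = -27 + \left(18 - -2\right) 127 = -27 + \left(18 + 2\right) 127 = -27 + 20 \cdot 127 = -27 + 2540 = 2513$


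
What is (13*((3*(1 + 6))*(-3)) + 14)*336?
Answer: -270480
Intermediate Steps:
(13*((3*(1 + 6))*(-3)) + 14)*336 = (13*((3*7)*(-3)) + 14)*336 = (13*(21*(-3)) + 14)*336 = (13*(-63) + 14)*336 = (-819 + 14)*336 = -805*336 = -270480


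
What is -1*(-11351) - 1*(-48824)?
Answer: 60175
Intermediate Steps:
-1*(-11351) - 1*(-48824) = 11351 + 48824 = 60175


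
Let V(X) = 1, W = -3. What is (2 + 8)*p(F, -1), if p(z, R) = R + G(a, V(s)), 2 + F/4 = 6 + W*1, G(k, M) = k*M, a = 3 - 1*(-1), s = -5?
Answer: 30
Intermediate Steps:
a = 4 (a = 3 + 1 = 4)
G(k, M) = M*k
F = 4 (F = -8 + 4*(6 - 3*1) = -8 + 4*(6 - 3) = -8 + 4*3 = -8 + 12 = 4)
p(z, R) = 4 + R (p(z, R) = R + 1*4 = R + 4 = 4 + R)
(2 + 8)*p(F, -1) = (2 + 8)*(4 - 1) = 10*3 = 30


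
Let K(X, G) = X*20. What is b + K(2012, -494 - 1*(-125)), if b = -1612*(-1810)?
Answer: 2957960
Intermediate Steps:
K(X, G) = 20*X
b = 2917720
b + K(2012, -494 - 1*(-125)) = 2917720 + 20*2012 = 2917720 + 40240 = 2957960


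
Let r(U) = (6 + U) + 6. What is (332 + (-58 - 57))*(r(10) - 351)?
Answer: -71393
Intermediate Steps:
r(U) = 12 + U
(332 + (-58 - 57))*(r(10) - 351) = (332 + (-58 - 57))*((12 + 10) - 351) = (332 - 115)*(22 - 351) = 217*(-329) = -71393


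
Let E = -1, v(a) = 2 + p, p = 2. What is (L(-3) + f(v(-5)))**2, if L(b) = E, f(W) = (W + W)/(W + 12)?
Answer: 1/4 ≈ 0.25000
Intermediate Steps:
v(a) = 4 (v(a) = 2 + 2 = 4)
f(W) = 2*W/(12 + W) (f(W) = (2*W)/(12 + W) = 2*W/(12 + W))
L(b) = -1
(L(-3) + f(v(-5)))**2 = (-1 + 2*4/(12 + 4))**2 = (-1 + 2*4/16)**2 = (-1 + 2*4*(1/16))**2 = (-1 + 1/2)**2 = (-1/2)**2 = 1/4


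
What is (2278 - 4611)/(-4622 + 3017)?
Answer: 2333/1605 ≈ 1.4536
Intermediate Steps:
(2278 - 4611)/(-4622 + 3017) = -2333/(-1605) = -2333*(-1/1605) = 2333/1605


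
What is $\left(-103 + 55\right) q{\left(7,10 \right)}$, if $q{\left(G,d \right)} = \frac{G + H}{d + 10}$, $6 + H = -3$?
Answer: $\frac{24}{5} \approx 4.8$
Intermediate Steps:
$H = -9$ ($H = -6 - 3 = -9$)
$q{\left(G,d \right)} = \frac{-9 + G}{10 + d}$ ($q{\left(G,d \right)} = \frac{G - 9}{d + 10} = \frac{-9 + G}{10 + d}$)
$\left(-103 + 55\right) q{\left(7,10 \right)} = \left(-103 + 55\right) \frac{-9 + 7}{10 + 10} = - 48 \cdot \frac{1}{20} \left(-2\right) = \left(-48\right) \left(- \frac{1}{10}\right) = \frac{24}{5}$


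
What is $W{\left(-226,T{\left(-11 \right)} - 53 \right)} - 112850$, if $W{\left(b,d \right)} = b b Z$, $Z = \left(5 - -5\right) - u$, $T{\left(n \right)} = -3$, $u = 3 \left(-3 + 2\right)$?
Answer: $551138$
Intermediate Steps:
$u = -3$ ($u = 3 \left(-1\right) = -3$)
$Z = 13$ ($Z = \left(5 - -5\right) - -3 = \left(5 + 5\right) + 3 = 10 + 3 = 13$)
$W{\left(b,d \right)} = 13 b^{2}$ ($W{\left(b,d \right)} = b b 13 = b^{2} \cdot 13 = 13 b^{2}$)
$W{\left(-226,T{\left(-11 \right)} - 53 \right)} - 112850 = 13 \left(-226\right)^{2} - 112850 = 13 \cdot 51076 - 112850 = 663988 - 112850 = 551138$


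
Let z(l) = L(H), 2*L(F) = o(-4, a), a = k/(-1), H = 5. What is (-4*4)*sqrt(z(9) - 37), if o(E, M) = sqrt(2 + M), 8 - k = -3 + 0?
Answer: -8*sqrt(-148 + 6*I) ≈ -1.9724 - 97.344*I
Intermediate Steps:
k = 11 (k = 8 - (-3 + 0) = 8 - 1*(-3) = 8 + 3 = 11)
a = -11 (a = 11/(-1) = 11*(-1) = -11)
L(F) = 3*I/2 (L(F) = sqrt(2 - 11)/2 = sqrt(-9)/2 = (3*I)/2 = 3*I/2)
z(l) = 3*I/2
(-4*4)*sqrt(z(9) - 37) = (-4*4)*sqrt(3*I/2 - 37) = -16*sqrt(-37 + 3*I/2)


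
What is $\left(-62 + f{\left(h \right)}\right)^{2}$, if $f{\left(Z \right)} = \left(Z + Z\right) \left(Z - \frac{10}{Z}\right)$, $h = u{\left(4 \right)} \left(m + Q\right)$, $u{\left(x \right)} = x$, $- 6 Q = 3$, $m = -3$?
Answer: $96100$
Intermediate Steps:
$Q = - \frac{1}{2}$ ($Q = \left(- \frac{1}{6}\right) 3 = - \frac{1}{2} \approx -0.5$)
$h = -14$ ($h = 4 \left(-3 - \frac{1}{2}\right) = 4 \left(- \frac{7}{2}\right) = -14$)
$f{\left(Z \right)} = 2 Z \left(Z - \frac{10}{Z}\right)$
$\left(-62 + f{\left(h \right)}\right)^{2} = \left(-62 - \left(20 - 2 \left(-14\right)^{2}\right)\right)^{2} = \left(-62 + \left(-20 + 2 \cdot 196\right)\right)^{2} = \left(-62 + \left(-20 + 392\right)\right)^{2} = \left(-62 + 372\right)^{2} = 310^{2} = 96100$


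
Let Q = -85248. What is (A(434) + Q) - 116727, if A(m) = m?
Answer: -201541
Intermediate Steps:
(A(434) + Q) - 116727 = (434 - 85248) - 116727 = -84814 - 116727 = -201541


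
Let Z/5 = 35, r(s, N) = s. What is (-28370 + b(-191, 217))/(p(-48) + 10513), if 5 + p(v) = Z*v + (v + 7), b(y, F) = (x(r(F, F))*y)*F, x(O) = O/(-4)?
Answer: 2960173/2756 ≈ 1074.1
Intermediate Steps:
x(O) = -O/4 (x(O) = O*(-¼) = -O/4)
Z = 175 (Z = 5*35 = 175)
b(y, F) = -y*F²/4 (b(y, F) = ((-F/4)*y)*F = (-F*y/4)*F = -y*F²/4)
p(v) = 2 + 176*v (p(v) = -5 + (175*v + (v + 7)) = -5 + (175*v + (7 + v)) = -5 + (7 + 176*v) = 2 + 176*v)
(-28370 + b(-191, 217))/(p(-48) + 10513) = (-28370 - ¼*(-191)*217²)/((2 + 176*(-48)) + 10513) = (-28370 - ¼*(-191)*47089)/((2 - 8448) + 10513) = (-28370 + 8993999/4)/(-8446 + 10513) = (8880519/4)/2067 = (8880519/4)*(1/2067) = 2960173/2756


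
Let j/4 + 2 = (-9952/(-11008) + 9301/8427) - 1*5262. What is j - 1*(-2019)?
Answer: -13790712373/724722 ≈ -19029.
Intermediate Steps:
j = -15253926091/724722 (j = -8 + 4*((-9952/(-11008) + 9301/8427) - 1*5262) = -8 + 4*((-9952*(-1/11008) + 9301*(1/8427)) - 5262) = -8 + 4*((311/344 + 9301/8427) - 5262) = -8 + 4*(5820341/2898888 - 5262) = -8 + 4*(-15248128315/2898888) = -8 - 15248128315/724722 = -15253926091/724722 ≈ -21048.)
j - 1*(-2019) = -15253926091/724722 - 1*(-2019) = -15253926091/724722 + 2019 = -13790712373/724722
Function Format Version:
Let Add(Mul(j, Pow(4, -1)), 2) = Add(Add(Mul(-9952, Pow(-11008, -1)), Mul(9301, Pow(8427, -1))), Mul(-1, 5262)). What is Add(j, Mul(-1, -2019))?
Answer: Rational(-13790712373, 724722) ≈ -19029.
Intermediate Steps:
j = Rational(-15253926091, 724722) (j = Add(-8, Mul(4, Add(Add(Mul(-9952, Pow(-11008, -1)), Mul(9301, Pow(8427, -1))), Mul(-1, 5262)))) = Add(-8, Mul(4, Add(Add(Mul(-9952, Rational(-1, 11008)), Mul(9301, Rational(1, 8427))), -5262))) = Add(-8, Mul(4, Add(Add(Rational(311, 344), Rational(9301, 8427)), -5262))) = Add(-8, Mul(4, Add(Rational(5820341, 2898888), -5262))) = Add(-8, Mul(4, Rational(-15248128315, 2898888))) = Add(-8, Rational(-15248128315, 724722)) = Rational(-15253926091, 724722) ≈ -21048.)
Add(j, Mul(-1, -2019)) = Add(Rational(-15253926091, 724722), Mul(-1, -2019)) = Add(Rational(-15253926091, 724722), 2019) = Rational(-13790712373, 724722)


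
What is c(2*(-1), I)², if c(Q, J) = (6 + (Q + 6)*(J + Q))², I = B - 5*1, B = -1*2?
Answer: 810000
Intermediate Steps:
B = -2
I = -7 (I = -2 - 5*1 = -2 - 5 = -7)
c(Q, J) = (6 + (6 + Q)*(J + Q))²
c(2*(-1), I)² = ((6 + (2*(-1))² + 6*(-7) + 6*(2*(-1)) - 14*(-1))²)² = ((6 + (-2)² - 42 + 6*(-2) - 7*(-2))²)² = ((6 + 4 - 42 - 12 + 14)²)² = ((-30)²)² = 900² = 810000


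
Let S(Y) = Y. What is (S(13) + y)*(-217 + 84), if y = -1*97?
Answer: 11172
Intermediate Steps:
y = -97
(S(13) + y)*(-217 + 84) = (13 - 97)*(-217 + 84) = -84*(-133) = 11172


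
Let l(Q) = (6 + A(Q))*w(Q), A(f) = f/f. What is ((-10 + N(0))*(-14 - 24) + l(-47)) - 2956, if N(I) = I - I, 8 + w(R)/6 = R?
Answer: -4886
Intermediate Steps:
A(f) = 1
w(R) = -48 + 6*R
l(Q) = -336 + 42*Q (l(Q) = (6 + 1)*(-48 + 6*Q) = 7*(-48 + 6*Q) = -336 + 42*Q)
N(I) = 0
((-10 + N(0))*(-14 - 24) + l(-47)) - 2956 = ((-10 + 0)*(-14 - 24) + (-336 + 42*(-47))) - 2956 = (-10*(-38) + (-336 - 1974)) - 2956 = (380 - 2310) - 2956 = -1930 - 2956 = -4886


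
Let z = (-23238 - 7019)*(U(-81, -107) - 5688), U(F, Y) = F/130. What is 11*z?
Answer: 246132555867/130 ≈ 1.8933e+9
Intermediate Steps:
U(F, Y) = F/130 (U(F, Y) = F*(1/130) = F/130)
z = 22375686897/130 (z = (-23238 - 7019)*((1/130)*(-81) - 5688) = -30257*(-81/130 - 5688) = -30257*(-739521/130) = 22375686897/130 ≈ 1.7212e+8)
11*z = 11*(22375686897/130) = 246132555867/130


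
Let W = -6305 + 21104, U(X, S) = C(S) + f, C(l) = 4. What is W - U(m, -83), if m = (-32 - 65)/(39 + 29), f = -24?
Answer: 14819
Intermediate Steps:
m = -97/68 ≈ -1.4265
U(X, S) = -20 (U(X, S) = 4 - 24 = -20)
W = 14799
W - U(m, -83) = 14799 - 1*(-20) = 14799 + 20 = 14819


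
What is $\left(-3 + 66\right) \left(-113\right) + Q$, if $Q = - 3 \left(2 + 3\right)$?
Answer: $-7134$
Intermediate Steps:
$Q = -15$ ($Q = \left(-3\right) 5 = -15$)
$\left(-3 + 66\right) \left(-113\right) + Q = \left(-3 + 66\right) \left(-113\right) - 15 = 63 \left(-113\right) - 15 = -7119 - 15 = -7134$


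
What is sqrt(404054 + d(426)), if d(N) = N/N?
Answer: 3*sqrt(44895) ≈ 635.65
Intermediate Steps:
d(N) = 1
sqrt(404054 + d(426)) = sqrt(404054 + 1) = sqrt(404055) = 3*sqrt(44895)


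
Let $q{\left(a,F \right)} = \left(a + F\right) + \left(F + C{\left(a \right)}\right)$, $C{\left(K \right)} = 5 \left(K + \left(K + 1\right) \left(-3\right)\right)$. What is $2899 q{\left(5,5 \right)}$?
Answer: $-144950$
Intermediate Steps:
$C{\left(K \right)} = -15 - 10 K$ ($C{\left(K \right)} = 5 \left(K + \left(1 + K\right) \left(-3\right)\right) = 5 \left(K - \left(3 + 3 K\right)\right) = 5 \left(-3 - 2 K\right) = -15 - 10 K$)
$q{\left(a,F \right)} = -15 - 9 a + 2 F$ ($q{\left(a,F \right)} = \left(a + F\right) - \left(15 - F + 10 a\right) = \left(F + a\right) - \left(15 - F + 10 a\right) = -15 - 9 a + 2 F$)
$2899 q{\left(5,5 \right)} = 2899 \left(-15 - 45 + 2 \cdot 5\right) = 2899 \left(-15 - 45 + 10\right) = 2899 \left(-50\right) = -144950$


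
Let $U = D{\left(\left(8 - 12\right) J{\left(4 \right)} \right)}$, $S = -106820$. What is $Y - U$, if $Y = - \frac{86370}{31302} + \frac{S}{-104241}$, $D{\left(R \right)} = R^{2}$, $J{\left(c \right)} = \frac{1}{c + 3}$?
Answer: $- \frac{6102377583}{2960826617} \approx -2.061$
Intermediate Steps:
$J{\left(c \right)} = \frac{1}{3 + c}$
$U = \frac{16}{49}$ ($U = \left(\frac{8 - 12}{3 + 4}\right)^{2} = \left(- \frac{4}{7}\right)^{2} = \frac{16}{49} \approx 0.32653$)
$Y = - \frac{104807695}{60425033}$ ($Y = - \frac{86370}{31302} - \frac{106820}{-104241} = \left(-86370\right) \frac{1}{31302} - - \frac{106820}{104241} = - \frac{14395}{5217} + \frac{106820}{104241} = - \frac{104807695}{60425033} \approx -1.7345$)
$Y - U = - \frac{104807695}{60425033} - \frac{16}{49} = - \frac{6102377583}{2960826617}$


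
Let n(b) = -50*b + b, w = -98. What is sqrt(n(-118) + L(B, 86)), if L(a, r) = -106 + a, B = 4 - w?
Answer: 3*sqrt(642) ≈ 76.013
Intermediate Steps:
B = 102 (B = 4 - 1*(-98) = 4 + 98 = 102)
n(b) = -49*b
sqrt(n(-118) + L(B, 86)) = sqrt(-49*(-118) + (-106 + 102)) = sqrt(5782 - 4) = sqrt(5778) = 3*sqrt(642)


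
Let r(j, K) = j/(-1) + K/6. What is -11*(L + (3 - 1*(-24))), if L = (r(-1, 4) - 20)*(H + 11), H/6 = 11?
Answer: 45694/3 ≈ 15231.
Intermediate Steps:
r(j, K) = -j + K/6 (r(j, K) = j*(-1) + K*(1/6) = -j + K/6)
H = 66 (H = 6*11 = 66)
L = -4235/3 (L = ((-1*(-1) + (1/6)*4) - 20)*(66 + 11) = ((1 + 2/3) - 20)*77 = (5/3 - 20)*77 = -55/3*77 = -4235/3 ≈ -1411.7)
-11*(L + (3 - 1*(-24))) = -11*(-4235/3 + (3 - 1*(-24))) = -11*(-4235/3 + (3 + 24)) = -11*(-4235/3 + 27) = -11*(-4154/3) = 45694/3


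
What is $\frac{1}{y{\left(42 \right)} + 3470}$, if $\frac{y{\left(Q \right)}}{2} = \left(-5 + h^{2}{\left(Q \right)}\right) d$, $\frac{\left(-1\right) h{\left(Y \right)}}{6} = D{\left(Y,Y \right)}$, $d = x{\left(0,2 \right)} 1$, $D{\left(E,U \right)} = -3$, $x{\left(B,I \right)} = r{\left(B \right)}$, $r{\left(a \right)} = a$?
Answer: $\frac{1}{3470} \approx 0.00028818$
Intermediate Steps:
$x{\left(B,I \right)} = B$
$d = 0$ ($d = 0 \cdot 1 = 0$)
$h{\left(Y \right)} = 18$ ($h{\left(Y \right)} = \left(-6\right) \left(-3\right) = 18$)
$y{\left(Q \right)} = 0$ ($y{\left(Q \right)} = 2 \left(-5 + 18^{2}\right) 0 = 2 \left(-5 + 324\right) 0 = 2 \cdot 319 \cdot 0 = 2 \cdot 0 = 0$)
$\frac{1}{y{\left(42 \right)} + 3470} = \frac{1}{0 + 3470} = \frac{1}{3470}$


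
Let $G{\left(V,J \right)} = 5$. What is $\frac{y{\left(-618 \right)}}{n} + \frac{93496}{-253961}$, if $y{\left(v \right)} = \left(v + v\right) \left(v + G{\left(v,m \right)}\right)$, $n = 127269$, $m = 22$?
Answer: $\frac{60172993508}{10773787503} \approx 5.5851$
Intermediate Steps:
$y{\left(v \right)} = 2 v \left(5 + v\right)$ ($y{\left(v \right)} = \left(v + v\right) \left(v + 5\right) = 2 v \left(5 + v\right)$)
$\frac{y{\left(-618 \right)}}{n} + \frac{93496}{-253961} = \frac{2 \left(-618\right) \left(5 - 618\right)}{127269} + \frac{93496}{-253961} = 2 \left(-618\right) \left(-613\right) \frac{1}{127269} + 93496 \left(- \frac{1}{253961}\right) = 757668 \cdot \frac{1}{127269} - \frac{93496}{253961} = \frac{252556}{42423} - \frac{93496}{253961} = \frac{60172993508}{10773787503}$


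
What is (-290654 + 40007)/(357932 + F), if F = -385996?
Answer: 250647/28064 ≈ 8.9313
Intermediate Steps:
(-290654 + 40007)/(357932 + F) = (-290654 + 40007)/(357932 - 385996) = -250647/(-28064) = -250647*(-1/28064) = 250647/28064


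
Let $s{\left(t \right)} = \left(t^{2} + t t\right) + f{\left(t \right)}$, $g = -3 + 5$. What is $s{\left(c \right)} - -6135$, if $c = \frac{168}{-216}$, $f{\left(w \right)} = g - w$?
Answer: $\frac{497258}{81} \approx 6139.0$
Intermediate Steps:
$g = 2$
$f{\left(w \right)} = 2 - w$
$c = - \frac{7}{9}$ ($c = 168 \left(- \frac{1}{216}\right) = - \frac{7}{9} \approx -0.77778$)
$s{\left(t \right)} = 2 - t + 2 t^{2}$ ($s{\left(t \right)} = \left(t^{2} + t t\right) - \left(-2 + t\right) = \left(t^{2} + t^{2}\right) - \left(-2 + t\right) = 2 t^{2} - \left(-2 + t\right) = 2 - t + 2 t^{2}$)
$s{\left(c \right)} - -6135 = \left(2 - - \frac{7}{9} + 2 \left(- \frac{7}{9}\right)^{2}\right) - -6135 = \left(2 + \frac{7}{9} + 2 \cdot \frac{49}{81}\right) + 6135 = \left(2 + \frac{7}{9} + \frac{98}{81}\right) + 6135 = \frac{323}{81} + 6135 = \frac{497258}{81}$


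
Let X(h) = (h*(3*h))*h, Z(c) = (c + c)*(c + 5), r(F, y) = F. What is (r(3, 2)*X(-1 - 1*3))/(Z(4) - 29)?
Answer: -576/43 ≈ -13.395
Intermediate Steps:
Z(c) = 2*c*(5 + c) (Z(c) = (2*c)*(5 + c) = 2*c*(5 + c))
X(h) = 3*h³ (X(h) = (3*h²)*h = 3*h³)
(r(3, 2)*X(-1 - 1*3))/(Z(4) - 29) = (3*(3*(-1 - 1*3)³))/(2*4*(5 + 4) - 29) = (3*(3*(-1 - 3)³))/(2*4*9 - 29) = (3*(3*(-4)³))/(72 - 29) = (3*(3*(-64)))/43 = (3*(-192))*(1/43) = -576*1/43 = -576/43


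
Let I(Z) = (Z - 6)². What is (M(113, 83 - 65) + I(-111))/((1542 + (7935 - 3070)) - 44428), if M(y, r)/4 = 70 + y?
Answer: -14421/38021 ≈ -0.37929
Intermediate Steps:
I(Z) = (-6 + Z)²
M(y, r) = 280 + 4*y (M(y, r) = 4*(70 + y) = 280 + 4*y)
(M(113, 83 - 65) + I(-111))/((1542 + (7935 - 3070)) - 44428) = ((280 + 4*113) + (-6 - 111)²)/((1542 + (7935 - 3070)) - 44428) = ((280 + 452) + (-117)²)/((1542 + 4865) - 44428) = (732 + 13689)/(6407 - 44428) = 14421/(-38021) = 14421*(-1/38021) = -14421/38021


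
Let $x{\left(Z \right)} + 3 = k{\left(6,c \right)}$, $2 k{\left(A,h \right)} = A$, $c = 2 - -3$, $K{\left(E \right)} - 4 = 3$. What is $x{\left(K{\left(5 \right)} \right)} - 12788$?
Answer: $-12788$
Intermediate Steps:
$K{\left(E \right)} = 7$ ($K{\left(E \right)} = 4 + 3 = 7$)
$c = 5$ ($c = 2 + 3 = 5$)
$k{\left(A,h \right)} = \frac{A}{2}$
$x{\left(Z \right)} = 0$ ($x{\left(Z \right)} = -3 + \frac{1}{2} \cdot 6 = -3 + 3 = 0$)
$x{\left(K{\left(5 \right)} \right)} - 12788 = 0 - 12788 = -12788$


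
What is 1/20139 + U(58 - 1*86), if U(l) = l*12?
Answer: -6766703/20139 ≈ -336.00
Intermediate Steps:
U(l) = 12*l
1/20139 + U(58 - 1*86) = 1/20139 + 12*(58 - 1*86) = 1/20139 + 12*(58 - 86) = 1/20139 + 12*(-28) = 1/20139 - 336 = -6766703/20139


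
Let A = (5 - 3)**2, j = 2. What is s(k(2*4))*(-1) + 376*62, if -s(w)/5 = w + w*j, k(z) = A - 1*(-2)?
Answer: 23402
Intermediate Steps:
A = 4 (A = 2**2 = 4)
k(z) = 6 (k(z) = 4 - 1*(-2) = 4 + 2 = 6)
s(w) = -15*w (s(w) = -5*(w + w*2) = -5*(w + 2*w) = -15*w)
s(k(2*4))*(-1) + 376*62 = -15*6*(-1) + 376*62 = -90*(-1) + 23312 = 90 + 23312 = 23402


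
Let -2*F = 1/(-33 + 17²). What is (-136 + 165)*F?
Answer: -29/512 ≈ -0.056641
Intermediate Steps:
F = -1/512 (F = -1/(2*(-33 + 17²)) = -1/(2*(-33 + 289)) = -½/256 = -½*1/256 = -1/512 ≈ -0.0019531)
(-136 + 165)*F = (-136 + 165)*(-1/512) = 29*(-1/512) = -29/512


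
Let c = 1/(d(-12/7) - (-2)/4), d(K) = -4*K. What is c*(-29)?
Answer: -406/103 ≈ -3.9417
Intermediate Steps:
c = 14/103 (c = 1/(-(-48)/7 - (-2)/4) = 1/(-4*(-12/7) - 1*(-½)) = 1/(48/7 + ½) = 1/(103/14) = 14/103 ≈ 0.13592)
c*(-29) = (14/103)*(-29) = -406/103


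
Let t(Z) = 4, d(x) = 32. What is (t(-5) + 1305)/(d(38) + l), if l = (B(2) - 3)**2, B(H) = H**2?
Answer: 119/3 ≈ 39.667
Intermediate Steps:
l = 1 (l = (2**2 - 3)**2 = (4 - 3)**2 = 1**2 = 1)
(t(-5) + 1305)/(d(38) + l) = (4 + 1305)/(32 + 1) = 1309/33 = 1309*(1/33) = 119/3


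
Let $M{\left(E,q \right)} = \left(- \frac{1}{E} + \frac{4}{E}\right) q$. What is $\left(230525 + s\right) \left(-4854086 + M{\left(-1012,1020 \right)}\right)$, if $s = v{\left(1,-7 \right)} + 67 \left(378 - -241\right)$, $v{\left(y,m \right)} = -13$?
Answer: $- \frac{334020568988155}{253} \approx -1.3202 \cdot 10^{12}$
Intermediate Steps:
$M{\left(E,q \right)} = \frac{3 q}{E}$ ($M{\left(E,q \right)} = \frac{3}{E} q = \frac{3 q}{E}$)
$s = 41460$ ($s = -13 + 67 \left(378 - -241\right) = -13 + 67 \left(378 + 241\right) = -13 + 67 \cdot 619 = -13 + 41473 = 41460$)
$\left(230525 + s\right) \left(-4854086 + M{\left(-1012,1020 \right)}\right) = \left(230525 + 41460\right) \left(-4854086 + 3 \cdot 1020 \frac{1}{-1012}\right) = 271985 \left(-4854086 + 3 \cdot 1020 \left(- \frac{1}{1012}\right)\right) = 271985 \left(-4854086 - \frac{765}{253}\right) = 271985 \left(- \frac{1228084523}{253}\right) = - \frac{334020568988155}{253}$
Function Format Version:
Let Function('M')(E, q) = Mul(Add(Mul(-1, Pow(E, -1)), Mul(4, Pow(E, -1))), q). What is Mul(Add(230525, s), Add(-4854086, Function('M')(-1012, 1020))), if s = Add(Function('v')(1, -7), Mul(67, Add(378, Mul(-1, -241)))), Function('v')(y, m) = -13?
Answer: Rational(-334020568988155, 253) ≈ -1.3202e+12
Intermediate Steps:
Function('M')(E, q) = Mul(3, q, Pow(E, -1)) (Function('M')(E, q) = Mul(Mul(3, Pow(E, -1)), q) = Mul(3, q, Pow(E, -1)))
s = 41460 (s = Add(-13, Mul(67, Add(378, Mul(-1, -241)))) = Add(-13, Mul(67, Add(378, 241))) = Add(-13, Mul(67, 619)) = Add(-13, 41473) = 41460)
Mul(Add(230525, s), Add(-4854086, Function('M')(-1012, 1020))) = Mul(Add(230525, 41460), Add(-4854086, Mul(3, 1020, Pow(-1012, -1)))) = Mul(271985, Add(-4854086, Mul(3, 1020, Rational(-1, 1012)))) = Mul(271985, Add(-4854086, Rational(-765, 253))) = Mul(271985, Rational(-1228084523, 253)) = Rational(-334020568988155, 253)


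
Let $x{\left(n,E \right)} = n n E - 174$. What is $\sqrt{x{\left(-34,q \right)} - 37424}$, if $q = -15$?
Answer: $i \sqrt{54938} \approx 234.39 i$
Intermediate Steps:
$x{\left(n,E \right)} = -174 + E n^{2}$ ($x{\left(n,E \right)} = n^{2} E - 174 = E n^{2} - 174 = -174 + E n^{2}$)
$\sqrt{x{\left(-34,q \right)} - 37424} = \sqrt{\left(-174 - 15 \left(-34\right)^{2}\right) - 37424} = \sqrt{\left(-174 - 17340\right) - 37424} = \sqrt{-17514 - 37424} = \sqrt{-54938} = i \sqrt{54938}$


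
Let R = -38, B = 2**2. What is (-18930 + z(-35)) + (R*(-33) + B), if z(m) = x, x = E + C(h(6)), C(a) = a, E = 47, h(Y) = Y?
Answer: -17619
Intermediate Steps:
B = 4
x = 53 (x = 47 + 6 = 53)
z(m) = 53
(-18930 + z(-35)) + (R*(-33) + B) = (-18930 + 53) + (-38*(-33) + 4) = -18877 + (1254 + 4) = -18877 + 1258 = -17619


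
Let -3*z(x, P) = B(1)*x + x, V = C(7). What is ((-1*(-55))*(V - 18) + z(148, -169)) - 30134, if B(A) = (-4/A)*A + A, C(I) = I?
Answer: -91921/3 ≈ -30640.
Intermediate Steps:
V = 7
B(A) = -4 + A
z(x, P) = 2*x/3 (z(x, P) = -((-4 + 1)*x + x)/3 = -(-3*x + x)/3 = -(-2)*x/3 = 2*x/3)
((-1*(-55))*(V - 18) + z(148, -169)) - 30134 = ((-1*(-55))*(7 - 18) + (⅔)*148) - 30134 = (55*(-11) + 296/3) - 30134 = (-605 + 296/3) - 30134 = -1519/3 - 30134 = -91921/3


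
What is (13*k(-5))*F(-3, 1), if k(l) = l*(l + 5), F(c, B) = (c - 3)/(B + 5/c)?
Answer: 0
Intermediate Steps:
F(c, B) = (-3 + c)/(B + 5/c)
k(l) = l*(5 + l)
(13*k(-5))*F(-3, 1) = (13*(-5*(5 - 5)))*(-3*(-3 - 3)/(5 + 1*(-3))) = (13*(-5*0))*(-3*(-6)/(5 - 3)) = (13*0)*(-3*(-6)/2) = 0*(-3*½*(-6)) = 0*9 = 0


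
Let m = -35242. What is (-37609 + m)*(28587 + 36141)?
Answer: -4715499528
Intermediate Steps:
(-37609 + m)*(28587 + 36141) = (-37609 - 35242)*(28587 + 36141) = -72851*64728 = -4715499528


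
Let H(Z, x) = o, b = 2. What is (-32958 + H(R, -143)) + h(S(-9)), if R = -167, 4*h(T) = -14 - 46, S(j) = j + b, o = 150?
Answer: -32823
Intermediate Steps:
S(j) = 2 + j (S(j) = j + 2 = 2 + j)
h(T) = -15 (h(T) = (-14 - 46)/4 = (1/4)*(-60) = -15)
H(Z, x) = 150
(-32958 + H(R, -143)) + h(S(-9)) = (-32958 + 150) - 15 = -32808 - 15 = -32823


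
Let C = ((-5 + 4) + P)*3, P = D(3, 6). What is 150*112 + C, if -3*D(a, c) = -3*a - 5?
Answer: 16811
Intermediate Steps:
D(a, c) = 5/3 + a (D(a, c) = -(-3*a - 5)/3 = -(-5 - 3*a)/3 = 5/3 + a)
P = 14/3 (P = 5/3 + 3 = 14/3 ≈ 4.6667)
C = 11 (C = ((-5 + 4) + 14/3)*3 = (-1 + 14/3)*3 = (11/3)*3 = 11)
150*112 + C = 150*112 + 11 = 16800 + 11 = 16811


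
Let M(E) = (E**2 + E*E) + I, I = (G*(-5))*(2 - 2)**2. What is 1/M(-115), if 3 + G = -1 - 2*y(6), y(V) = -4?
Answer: 1/26450 ≈ 3.7807e-5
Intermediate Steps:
G = 4 (G = -3 + (-1 - 2*(-4)) = -3 + (-1 + 8) = -3 + 7 = 4)
I = 0 (I = (4*(-5))*(2 - 2)**2 = -20*0**2 = -20*0 = 0)
M(E) = 2*E**2 (M(E) = (E**2 + E*E) + 0 = (E**2 + E**2) + 0 = 2*E**2 + 0 = 2*E**2)
1/M(-115) = 1/(2*(-115)**2) = 1/(2*13225) = 1/26450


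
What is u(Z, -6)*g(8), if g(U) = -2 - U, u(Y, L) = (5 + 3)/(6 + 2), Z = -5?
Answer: -10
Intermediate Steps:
u(Y, L) = 1 (u(Y, L) = 8/8 = 8*(⅛) = 1)
u(Z, -6)*g(8) = 1*(-2 - 1*8) = 1*(-2 - 8) = 1*(-10) = -10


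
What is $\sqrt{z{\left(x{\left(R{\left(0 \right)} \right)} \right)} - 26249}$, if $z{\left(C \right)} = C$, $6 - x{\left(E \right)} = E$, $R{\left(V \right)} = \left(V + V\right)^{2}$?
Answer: $i \sqrt{26243} \approx 162.0 i$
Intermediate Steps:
$R{\left(V \right)} = 4 V^{2}$ ($R{\left(V \right)} = \left(2 V\right)^{2} = 4 V^{2}$)
$x{\left(E \right)} = 6 - E$
$\sqrt{z{\left(x{\left(R{\left(0 \right)} \right)} \right)} - 26249} = \sqrt{\left(6 - 4 \cdot 0^{2}\right) - 26249} = \sqrt{\left(6 - 4 \cdot 0\right) - 26249} = \sqrt{\left(6 - 0\right) - 26249} = \sqrt{\left(6 + 0\right) - 26249} = \sqrt{6 - 26249} = \sqrt{-26243} = i \sqrt{26243}$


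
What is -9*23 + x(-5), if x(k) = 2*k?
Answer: -217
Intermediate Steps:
-9*23 + x(-5) = -9*23 + 2*(-5) = -207 - 10 = -217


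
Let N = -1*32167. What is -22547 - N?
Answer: 9620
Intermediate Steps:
N = -32167
-22547 - N = -22547 - 1*(-32167) = -22547 + 32167 = 9620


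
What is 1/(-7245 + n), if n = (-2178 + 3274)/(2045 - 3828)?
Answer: -1783/12918931 ≈ -0.00013801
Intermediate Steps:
n = -1096/1783 (n = 1096/(-1783) = 1096*(-1/1783) = -1096/1783 ≈ -0.61469)
1/(-7245 + n) = 1/(-7245 - 1096/1783) = 1/(-12918931/1783) = -1783/12918931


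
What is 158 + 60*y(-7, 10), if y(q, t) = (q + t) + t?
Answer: 938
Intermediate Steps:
y(q, t) = q + 2*t
158 + 60*y(-7, 10) = 158 + 60*(-7 + 2*10) = 158 + 60*(-7 + 20) = 158 + 60*13 = 158 + 780 = 938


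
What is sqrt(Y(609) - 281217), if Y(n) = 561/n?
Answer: 4*I*sqrt(724289587)/203 ≈ 530.3*I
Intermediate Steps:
sqrt(Y(609) - 281217) = sqrt(561/609 - 281217) = sqrt(561*(1/609) - 281217) = sqrt(187/203 - 281217) = sqrt(-57086864/203) = 4*I*sqrt(724289587)/203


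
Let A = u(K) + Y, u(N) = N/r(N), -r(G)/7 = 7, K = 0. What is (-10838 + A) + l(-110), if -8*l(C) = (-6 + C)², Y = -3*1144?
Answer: -15952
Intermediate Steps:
r(G) = -49 (r(G) = -7*7 = -49)
Y = -3432
l(C) = -(-6 + C)²/8
u(N) = -N/49 (u(N) = N/(-49) = N*(-1/49) = -N/49)
A = -3432 (A = -1/49*0 - 3432 = 0 - 3432 = -3432)
(-10838 + A) + l(-110) = (-10838 - 3432) - (-6 - 110)²/8 = -14270 - ⅛*(-116)² = -14270 - ⅛*13456 = -14270 - 1682 = -15952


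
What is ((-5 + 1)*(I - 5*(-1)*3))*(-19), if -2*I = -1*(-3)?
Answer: 1026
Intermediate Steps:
I = -3/2 (I = -(-1)*(-3)/2 = -½*3 = -3/2 ≈ -1.5000)
((-5 + 1)*(I - 5*(-1)*3))*(-19) = ((-5 + 1)*(-3/2 - 5*(-1)*3))*(-19) = -4*(-3/2 + 5*3)*(-19) = -4*(-3/2 + 15)*(-19) = -4*27/2*(-19) = -54*(-19) = 1026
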